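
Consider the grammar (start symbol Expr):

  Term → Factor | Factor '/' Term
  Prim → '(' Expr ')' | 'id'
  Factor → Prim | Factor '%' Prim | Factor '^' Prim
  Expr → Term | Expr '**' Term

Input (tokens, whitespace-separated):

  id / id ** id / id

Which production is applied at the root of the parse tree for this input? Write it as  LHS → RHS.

[Expr [Expr [Term [Factor [Prim id]] / [Term [Factor [Prim id]]]]] ** [Term [Factor [Prim id]] / [Term [Factor [Prim id]]]]]

Expr → Expr '**' Term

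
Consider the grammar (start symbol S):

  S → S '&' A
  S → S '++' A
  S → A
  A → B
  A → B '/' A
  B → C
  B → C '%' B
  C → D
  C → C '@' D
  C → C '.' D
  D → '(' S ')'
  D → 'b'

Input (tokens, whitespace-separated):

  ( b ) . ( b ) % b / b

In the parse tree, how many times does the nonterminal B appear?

[S [A [B [C [C [D ( [S [A [B [C [D b]]]]] )]] . [D ( [S [A [B [C [D b]]]]] )]] % [B [C [D b]]]] / [A [B [C [D b]]]]]]

5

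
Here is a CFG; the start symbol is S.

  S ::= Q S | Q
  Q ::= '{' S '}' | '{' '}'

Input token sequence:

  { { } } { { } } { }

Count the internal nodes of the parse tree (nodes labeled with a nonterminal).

[S [Q { [S [Q { }]] }] [S [Q { [S [Q { }]] }] [S [Q { }]]]]

10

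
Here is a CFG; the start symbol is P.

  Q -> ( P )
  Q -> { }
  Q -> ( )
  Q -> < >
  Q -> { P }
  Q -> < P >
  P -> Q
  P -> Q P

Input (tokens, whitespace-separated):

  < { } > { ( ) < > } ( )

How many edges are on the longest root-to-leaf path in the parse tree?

[P [Q < [P [Q { }]] >] [P [Q { [P [Q ( )] [P [Q < >]]] }] [P [Q ( )]]]]

6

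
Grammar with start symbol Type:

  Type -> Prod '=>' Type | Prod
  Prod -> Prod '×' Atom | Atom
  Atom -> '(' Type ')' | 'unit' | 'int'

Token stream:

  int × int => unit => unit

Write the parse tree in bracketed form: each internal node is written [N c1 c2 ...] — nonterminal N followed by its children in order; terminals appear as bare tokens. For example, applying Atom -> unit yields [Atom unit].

[Type [Prod [Prod [Atom int]] × [Atom int]] => [Type [Prod [Atom unit]] => [Type [Prod [Atom unit]]]]]

Type
Prod => Type
Prod × Atom => Type
Atom × Atom => Type
int × Atom => Type
int × int => Type
int × int => Prod => Type
int × int => Atom => Type
int × int => unit => Type
int × int => unit => Prod
int × int => unit => Atom
int × int => unit => unit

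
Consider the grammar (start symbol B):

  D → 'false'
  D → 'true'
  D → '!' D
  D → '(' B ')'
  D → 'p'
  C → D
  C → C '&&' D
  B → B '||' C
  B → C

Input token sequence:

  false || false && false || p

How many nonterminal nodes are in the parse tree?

[B [B [B [C [D false]]] || [C [C [D false]] && [D false]]] || [C [D p]]]

11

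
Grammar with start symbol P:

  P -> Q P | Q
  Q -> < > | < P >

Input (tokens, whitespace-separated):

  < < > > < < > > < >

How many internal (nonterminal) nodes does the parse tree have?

10

[P [Q < [P [Q < >]] >] [P [Q < [P [Q < >]] >] [P [Q < >]]]]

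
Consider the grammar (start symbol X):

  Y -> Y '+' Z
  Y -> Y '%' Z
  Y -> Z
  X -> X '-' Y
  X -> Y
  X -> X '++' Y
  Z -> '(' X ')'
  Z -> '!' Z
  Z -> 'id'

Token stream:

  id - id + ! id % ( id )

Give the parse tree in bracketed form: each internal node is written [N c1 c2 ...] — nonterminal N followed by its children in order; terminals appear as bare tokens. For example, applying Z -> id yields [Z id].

[X [X [Y [Z id]]] - [Y [Y [Y [Z id]] + [Z ! [Z id]]] % [Z ( [X [Y [Z id]]] )]]]

X
X - Y
Y - Y
Z - Y
id - Y
id - Y % Z
id - Y + Z % Z
id - Z + Z % Z
id - id + Z % Z
id - id + ! Z % Z
id - id + ! id % Z
id - id + ! id % ( X )
id - id + ! id % ( Y )
id - id + ! id % ( Z )
id - id + ! id % ( id )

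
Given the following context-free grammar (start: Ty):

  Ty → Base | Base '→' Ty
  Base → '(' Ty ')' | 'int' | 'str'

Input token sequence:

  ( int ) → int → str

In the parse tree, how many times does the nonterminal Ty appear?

[Ty [Base ( [Ty [Base int]] )] → [Ty [Base int] → [Ty [Base str]]]]

4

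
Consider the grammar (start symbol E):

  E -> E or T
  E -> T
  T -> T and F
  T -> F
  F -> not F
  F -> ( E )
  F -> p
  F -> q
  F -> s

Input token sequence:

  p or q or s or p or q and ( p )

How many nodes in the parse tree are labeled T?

[E [E [E [E [E [T [F p]]] or [T [F q]]] or [T [F s]]] or [T [F p]]] or [T [T [F q]] and [F ( [E [T [F p]]] )]]]

7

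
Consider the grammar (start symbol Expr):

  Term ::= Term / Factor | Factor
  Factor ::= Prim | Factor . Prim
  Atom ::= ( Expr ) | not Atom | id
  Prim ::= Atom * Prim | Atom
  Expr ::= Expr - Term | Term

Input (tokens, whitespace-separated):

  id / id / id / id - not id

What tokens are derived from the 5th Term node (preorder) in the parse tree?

not id

[Expr [Expr [Term [Term [Term [Term [Factor [Prim [Atom id]]]] / [Factor [Prim [Atom id]]]] / [Factor [Prim [Atom id]]]] / [Factor [Prim [Atom id]]]]] - [Term [Factor [Prim [Atom not [Atom id]]]]]]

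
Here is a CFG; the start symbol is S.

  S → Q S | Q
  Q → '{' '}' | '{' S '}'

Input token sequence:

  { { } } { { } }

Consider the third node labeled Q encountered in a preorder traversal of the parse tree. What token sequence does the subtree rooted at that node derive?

{ { } }

[S [Q { [S [Q { }]] }] [S [Q { [S [Q { }]] }]]]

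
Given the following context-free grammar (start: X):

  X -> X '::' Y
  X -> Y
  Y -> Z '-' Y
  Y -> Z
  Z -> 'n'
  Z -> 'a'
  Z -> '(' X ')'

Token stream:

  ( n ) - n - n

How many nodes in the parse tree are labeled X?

[X [Y [Z ( [X [Y [Z n]]] )] - [Y [Z n] - [Y [Z n]]]]]

2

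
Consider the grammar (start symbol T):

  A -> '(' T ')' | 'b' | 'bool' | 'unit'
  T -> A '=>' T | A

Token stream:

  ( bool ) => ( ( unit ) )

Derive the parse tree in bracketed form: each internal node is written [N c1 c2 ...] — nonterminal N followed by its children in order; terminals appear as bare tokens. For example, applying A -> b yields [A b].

[T [A ( [T [A bool]] )] => [T [A ( [T [A ( [T [A unit]] )]] )]]]

T
A => T
( T ) => T
( A ) => T
( bool ) => T
( bool ) => A
( bool ) => ( T )
( bool ) => ( A )
( bool ) => ( ( T ) )
( bool ) => ( ( A ) )
( bool ) => ( ( unit ) )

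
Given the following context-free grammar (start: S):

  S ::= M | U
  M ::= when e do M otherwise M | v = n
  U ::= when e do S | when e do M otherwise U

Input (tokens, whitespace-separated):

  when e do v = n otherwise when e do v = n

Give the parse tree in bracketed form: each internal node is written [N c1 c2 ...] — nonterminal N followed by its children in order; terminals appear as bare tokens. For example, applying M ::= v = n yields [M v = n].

[S [U when e do [M v = n] otherwise [U when e do [S [M v = n]]]]]

S
U
when e do M otherwise U
when e do v = n otherwise U
when e do v = n otherwise when e do S
when e do v = n otherwise when e do M
when e do v = n otherwise when e do v = n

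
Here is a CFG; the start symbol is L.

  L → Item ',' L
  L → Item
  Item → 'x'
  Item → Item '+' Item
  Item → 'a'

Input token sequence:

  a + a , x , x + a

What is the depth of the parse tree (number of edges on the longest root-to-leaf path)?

5

[L [Item [Item a] + [Item a]] , [L [Item x] , [L [Item [Item x] + [Item a]]]]]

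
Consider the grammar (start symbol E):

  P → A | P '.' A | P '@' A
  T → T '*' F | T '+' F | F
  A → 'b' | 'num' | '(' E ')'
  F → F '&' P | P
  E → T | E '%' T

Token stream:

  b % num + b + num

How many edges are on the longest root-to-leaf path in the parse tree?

7

[E [E [T [F [P [A b]]]]] % [T [T [T [F [P [A num]]]] + [F [P [A b]]]] + [F [P [A num]]]]]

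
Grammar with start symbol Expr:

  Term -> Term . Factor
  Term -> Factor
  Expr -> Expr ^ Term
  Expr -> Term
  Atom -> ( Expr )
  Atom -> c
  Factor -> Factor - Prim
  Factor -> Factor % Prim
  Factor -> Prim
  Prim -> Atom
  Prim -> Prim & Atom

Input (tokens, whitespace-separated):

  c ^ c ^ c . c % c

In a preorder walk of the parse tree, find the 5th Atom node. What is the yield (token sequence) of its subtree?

c

[Expr [Expr [Expr [Term [Factor [Prim [Atom c]]]]] ^ [Term [Factor [Prim [Atom c]]]]] ^ [Term [Term [Factor [Prim [Atom c]]]] . [Factor [Factor [Prim [Atom c]]] % [Prim [Atom c]]]]]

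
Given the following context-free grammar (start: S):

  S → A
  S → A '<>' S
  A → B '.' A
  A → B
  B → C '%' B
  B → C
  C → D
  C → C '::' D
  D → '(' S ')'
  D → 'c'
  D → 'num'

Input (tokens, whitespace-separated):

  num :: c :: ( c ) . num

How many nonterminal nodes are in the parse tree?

[S [A [B [C [C [C [D num]] :: [D c]] :: [D ( [S [A [B [C [D c]]]]] )]]] . [A [B [C [D num]]]]]]

18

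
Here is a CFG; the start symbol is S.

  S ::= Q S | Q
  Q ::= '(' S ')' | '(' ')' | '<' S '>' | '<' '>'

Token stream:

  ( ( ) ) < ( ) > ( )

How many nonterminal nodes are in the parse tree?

10

[S [Q ( [S [Q ( )]] )] [S [Q < [S [Q ( )]] >] [S [Q ( )]]]]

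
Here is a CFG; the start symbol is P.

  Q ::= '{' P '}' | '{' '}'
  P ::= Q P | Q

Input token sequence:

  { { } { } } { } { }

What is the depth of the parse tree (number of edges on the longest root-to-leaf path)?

[P [Q { [P [Q { }] [P [Q { }]]] }] [P [Q { }] [P [Q { }]]]]

5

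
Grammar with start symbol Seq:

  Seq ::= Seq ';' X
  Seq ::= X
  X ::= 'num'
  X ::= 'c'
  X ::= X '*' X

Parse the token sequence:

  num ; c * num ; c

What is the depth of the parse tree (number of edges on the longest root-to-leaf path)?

[Seq [Seq [Seq [X num]] ; [X [X c] * [X num]]] ; [X c]]

4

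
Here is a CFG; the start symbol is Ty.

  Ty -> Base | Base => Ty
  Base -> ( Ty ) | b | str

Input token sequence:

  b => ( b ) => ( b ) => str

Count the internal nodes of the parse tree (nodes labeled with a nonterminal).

[Ty [Base b] => [Ty [Base ( [Ty [Base b]] )] => [Ty [Base ( [Ty [Base b]] )] => [Ty [Base str]]]]]

12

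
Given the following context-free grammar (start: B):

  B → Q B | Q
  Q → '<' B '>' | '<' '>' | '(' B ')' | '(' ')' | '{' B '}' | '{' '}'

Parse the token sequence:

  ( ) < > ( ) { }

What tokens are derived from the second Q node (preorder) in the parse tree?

< >

[B [Q ( )] [B [Q < >] [B [Q ( )] [B [Q { }]]]]]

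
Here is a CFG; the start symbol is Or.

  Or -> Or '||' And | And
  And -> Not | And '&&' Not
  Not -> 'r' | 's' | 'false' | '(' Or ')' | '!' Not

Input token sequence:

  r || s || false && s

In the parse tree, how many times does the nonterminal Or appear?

[Or [Or [Or [And [Not r]]] || [And [Not s]]] || [And [And [Not false]] && [Not s]]]

3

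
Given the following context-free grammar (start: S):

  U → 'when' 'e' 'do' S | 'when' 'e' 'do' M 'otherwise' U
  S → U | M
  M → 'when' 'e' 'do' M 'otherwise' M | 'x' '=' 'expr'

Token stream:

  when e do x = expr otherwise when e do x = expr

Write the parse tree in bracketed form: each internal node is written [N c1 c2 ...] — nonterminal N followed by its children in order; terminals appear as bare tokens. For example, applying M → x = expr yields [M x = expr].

[S [U when e do [M x = expr] otherwise [U when e do [S [M x = expr]]]]]

S
U
when e do M otherwise U
when e do x = expr otherwise U
when e do x = expr otherwise when e do S
when e do x = expr otherwise when e do M
when e do x = expr otherwise when e do x = expr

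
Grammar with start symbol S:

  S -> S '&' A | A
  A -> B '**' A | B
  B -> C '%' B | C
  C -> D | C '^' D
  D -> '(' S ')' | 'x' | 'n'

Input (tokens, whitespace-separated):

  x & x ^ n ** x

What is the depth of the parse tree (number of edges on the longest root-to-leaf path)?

6

[S [S [A [B [C [D x]]]]] & [A [B [C [C [D x]] ^ [D n]]] ** [A [B [C [D x]]]]]]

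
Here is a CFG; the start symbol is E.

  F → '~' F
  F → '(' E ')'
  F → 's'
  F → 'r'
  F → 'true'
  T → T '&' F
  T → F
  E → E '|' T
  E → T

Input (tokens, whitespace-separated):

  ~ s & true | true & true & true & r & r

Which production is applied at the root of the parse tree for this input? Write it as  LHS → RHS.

[E [E [T [T [F ~ [F s]]] & [F true]]] | [T [T [T [T [T [F true]] & [F true]] & [F true]] & [F r]] & [F r]]]

E → E '|' T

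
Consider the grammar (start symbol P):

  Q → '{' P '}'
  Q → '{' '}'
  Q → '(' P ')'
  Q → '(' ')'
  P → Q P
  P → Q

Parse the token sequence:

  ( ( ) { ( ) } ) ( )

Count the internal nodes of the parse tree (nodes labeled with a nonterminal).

[P [Q ( [P [Q ( )] [P [Q { [P [Q ( )]] }]]] )] [P [Q ( )]]]

10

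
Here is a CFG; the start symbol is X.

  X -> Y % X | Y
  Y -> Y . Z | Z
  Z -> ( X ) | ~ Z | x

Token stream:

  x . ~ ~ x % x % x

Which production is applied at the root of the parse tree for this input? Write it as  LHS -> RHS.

X -> Y % X

[X [Y [Y [Z x]] . [Z ~ [Z ~ [Z x]]]] % [X [Y [Z x]] % [X [Y [Z x]]]]]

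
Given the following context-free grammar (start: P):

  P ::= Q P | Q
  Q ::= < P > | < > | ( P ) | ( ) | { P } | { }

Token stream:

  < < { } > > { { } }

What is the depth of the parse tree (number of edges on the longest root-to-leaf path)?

6

[P [Q < [P [Q < [P [Q { }]] >]] >] [P [Q { [P [Q { }]] }]]]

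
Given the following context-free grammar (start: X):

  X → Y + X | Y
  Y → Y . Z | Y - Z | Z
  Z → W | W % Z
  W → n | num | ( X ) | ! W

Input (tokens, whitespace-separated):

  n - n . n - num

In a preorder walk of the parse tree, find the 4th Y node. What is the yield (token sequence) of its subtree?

n

[X [Y [Y [Y [Y [Z [W n]]] - [Z [W n]]] . [Z [W n]]] - [Z [W num]]]]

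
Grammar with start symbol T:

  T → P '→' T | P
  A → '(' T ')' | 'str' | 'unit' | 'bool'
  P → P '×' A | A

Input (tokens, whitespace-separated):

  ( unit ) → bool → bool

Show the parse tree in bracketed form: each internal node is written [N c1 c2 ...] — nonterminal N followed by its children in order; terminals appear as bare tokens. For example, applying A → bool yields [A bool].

[T [P [A ( [T [P [A unit]]] )]] → [T [P [A bool]] → [T [P [A bool]]]]]

T
P → T
A → T
( T ) → T
( P ) → T
( A ) → T
( unit ) → T
( unit ) → P → T
( unit ) → A → T
( unit ) → bool → T
( unit ) → bool → P
( unit ) → bool → A
( unit ) → bool → bool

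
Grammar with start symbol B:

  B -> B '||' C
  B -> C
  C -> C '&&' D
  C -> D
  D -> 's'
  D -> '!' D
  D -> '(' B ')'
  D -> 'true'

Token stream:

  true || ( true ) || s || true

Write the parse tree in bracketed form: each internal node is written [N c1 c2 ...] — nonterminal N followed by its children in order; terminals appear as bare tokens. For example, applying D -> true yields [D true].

B
B || C
B || C || C
B || C || C || C
C || C || C || C
D || C || C || C
true || C || C || C
true || D || C || C
true || ( B ) || C || C
true || ( C ) || C || C
true || ( D ) || C || C
true || ( true ) || C || C
true || ( true ) || D || C
true || ( true ) || s || C
true || ( true ) || s || D
true || ( true ) || s || true

[B [B [B [B [C [D true]]] || [C [D ( [B [C [D true]]] )]]] || [C [D s]]] || [C [D true]]]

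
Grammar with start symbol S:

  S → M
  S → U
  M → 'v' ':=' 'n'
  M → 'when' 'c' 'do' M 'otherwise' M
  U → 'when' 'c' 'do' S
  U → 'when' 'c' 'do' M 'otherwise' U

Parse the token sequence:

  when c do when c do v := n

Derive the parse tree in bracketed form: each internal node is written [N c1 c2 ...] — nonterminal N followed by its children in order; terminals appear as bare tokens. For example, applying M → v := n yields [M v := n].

S
U
when c do S
when c do U
when c do when c do S
when c do when c do M
when c do when c do v := n

[S [U when c do [S [U when c do [S [M v := n]]]]]]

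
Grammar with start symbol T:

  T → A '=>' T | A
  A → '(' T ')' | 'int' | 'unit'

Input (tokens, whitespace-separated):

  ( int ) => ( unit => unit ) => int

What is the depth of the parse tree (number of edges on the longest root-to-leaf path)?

[T [A ( [T [A int]] )] => [T [A ( [T [A unit] => [T [A unit]]] )] => [T [A int]]]]

6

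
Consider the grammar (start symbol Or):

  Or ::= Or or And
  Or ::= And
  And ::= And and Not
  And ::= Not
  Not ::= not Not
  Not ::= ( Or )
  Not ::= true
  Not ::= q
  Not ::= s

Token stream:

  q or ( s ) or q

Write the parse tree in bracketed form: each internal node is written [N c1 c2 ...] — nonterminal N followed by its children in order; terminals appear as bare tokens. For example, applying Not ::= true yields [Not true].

[Or [Or [Or [And [Not q]]] or [And [Not ( [Or [And [Not s]]] )]]] or [And [Not q]]]

Or
Or or And
Or or And or And
And or And or And
Not or And or And
q or And or And
q or Not or And
q or ( Or ) or And
q or ( And ) or And
q or ( Not ) or And
q or ( s ) or And
q or ( s ) or Not
q or ( s ) or q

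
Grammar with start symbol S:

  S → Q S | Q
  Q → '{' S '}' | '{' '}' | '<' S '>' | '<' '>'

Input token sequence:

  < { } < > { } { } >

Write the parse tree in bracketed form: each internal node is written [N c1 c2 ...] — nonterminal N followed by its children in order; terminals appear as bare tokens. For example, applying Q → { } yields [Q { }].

[S [Q < [S [Q { }] [S [Q < >] [S [Q { }] [S [Q { }]]]]] >]]

S
Q
< S >
< Q S >
< { } S >
< { } Q S >
< { } < > S >
< { } < > Q S >
< { } < > { } S >
< { } < > { } Q >
< { } < > { } { } >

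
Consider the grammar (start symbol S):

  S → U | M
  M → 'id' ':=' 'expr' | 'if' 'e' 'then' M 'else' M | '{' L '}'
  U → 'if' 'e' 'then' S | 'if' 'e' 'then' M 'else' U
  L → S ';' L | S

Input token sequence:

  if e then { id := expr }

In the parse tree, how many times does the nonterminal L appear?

1

[S [U if e then [S [M { [L [S [M id := expr]]] }]]]]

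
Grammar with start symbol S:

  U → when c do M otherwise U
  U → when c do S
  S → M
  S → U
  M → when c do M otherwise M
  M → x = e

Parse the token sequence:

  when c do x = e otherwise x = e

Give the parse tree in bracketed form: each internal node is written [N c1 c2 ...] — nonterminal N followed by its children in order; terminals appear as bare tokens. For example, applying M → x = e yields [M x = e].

[S [M when c do [M x = e] otherwise [M x = e]]]

S
M
when c do M otherwise M
when c do x = e otherwise M
when c do x = e otherwise x = e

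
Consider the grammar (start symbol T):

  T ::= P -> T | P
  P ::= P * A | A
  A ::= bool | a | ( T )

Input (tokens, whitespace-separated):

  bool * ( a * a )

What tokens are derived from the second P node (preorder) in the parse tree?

bool

[T [P [P [A bool]] * [A ( [T [P [P [A a]] * [A a]]] )]]]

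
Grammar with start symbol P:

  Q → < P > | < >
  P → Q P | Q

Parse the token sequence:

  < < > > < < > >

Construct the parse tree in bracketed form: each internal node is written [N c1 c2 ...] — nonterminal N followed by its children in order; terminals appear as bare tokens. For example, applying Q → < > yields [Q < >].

[P [Q < [P [Q < >]] >] [P [Q < [P [Q < >]] >]]]

P
Q P
< P > P
< Q > P
< < > > P
< < > > Q
< < > > < P >
< < > > < Q >
< < > > < < > >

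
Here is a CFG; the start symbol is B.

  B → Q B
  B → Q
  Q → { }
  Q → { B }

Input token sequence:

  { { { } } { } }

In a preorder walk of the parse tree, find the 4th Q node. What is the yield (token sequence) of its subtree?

[B [Q { [B [Q { [B [Q { }]] }] [B [Q { }]]] }]]

{ }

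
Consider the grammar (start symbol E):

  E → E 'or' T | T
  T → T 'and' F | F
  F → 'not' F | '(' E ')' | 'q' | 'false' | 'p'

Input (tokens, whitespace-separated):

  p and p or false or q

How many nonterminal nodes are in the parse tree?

11

[E [E [E [T [T [F p]] and [F p]]] or [T [F false]]] or [T [F q]]]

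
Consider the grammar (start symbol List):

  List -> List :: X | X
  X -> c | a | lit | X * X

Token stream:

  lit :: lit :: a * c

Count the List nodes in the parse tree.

3

[List [List [List [X lit]] :: [X lit]] :: [X [X a] * [X c]]]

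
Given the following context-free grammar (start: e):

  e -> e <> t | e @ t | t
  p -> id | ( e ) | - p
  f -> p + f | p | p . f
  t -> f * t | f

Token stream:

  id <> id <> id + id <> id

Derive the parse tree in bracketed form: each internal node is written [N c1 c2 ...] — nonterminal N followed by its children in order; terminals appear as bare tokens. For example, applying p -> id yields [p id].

[e [e [e [e [t [f [p id]]]] <> [t [f [p id]]]] <> [t [f [p id] + [f [p id]]]]] <> [t [f [p id]]]]

e
e <> t
e <> t <> t
e <> t <> t <> t
t <> t <> t <> t
f <> t <> t <> t
p <> t <> t <> t
id <> t <> t <> t
id <> f <> t <> t
id <> p <> t <> t
id <> id <> t <> t
id <> id <> f <> t
id <> id <> p + f <> t
id <> id <> id + f <> t
id <> id <> id + p <> t
id <> id <> id + id <> t
id <> id <> id + id <> f
id <> id <> id + id <> p
id <> id <> id + id <> id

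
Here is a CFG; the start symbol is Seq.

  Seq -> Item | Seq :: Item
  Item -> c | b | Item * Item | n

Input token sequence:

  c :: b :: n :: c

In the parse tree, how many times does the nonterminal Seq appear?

4

[Seq [Seq [Seq [Seq [Item c]] :: [Item b]] :: [Item n]] :: [Item c]]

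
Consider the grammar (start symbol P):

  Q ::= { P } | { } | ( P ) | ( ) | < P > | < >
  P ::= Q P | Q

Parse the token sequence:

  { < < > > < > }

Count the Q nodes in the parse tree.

[P [Q { [P [Q < [P [Q < >]] >] [P [Q < >]]] }]]

4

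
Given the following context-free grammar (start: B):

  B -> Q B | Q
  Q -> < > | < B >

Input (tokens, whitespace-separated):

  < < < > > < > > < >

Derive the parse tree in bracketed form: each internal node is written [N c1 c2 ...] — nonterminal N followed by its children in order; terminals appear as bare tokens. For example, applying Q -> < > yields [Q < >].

B
Q B
< B > B
< Q B > B
< < B > B > B
< < Q > B > B
< < < > > B > B
< < < > > Q > B
< < < > > < > > B
< < < > > < > > Q
< < < > > < > > < >

[B [Q < [B [Q < [B [Q < >]] >] [B [Q < >]]] >] [B [Q < >]]]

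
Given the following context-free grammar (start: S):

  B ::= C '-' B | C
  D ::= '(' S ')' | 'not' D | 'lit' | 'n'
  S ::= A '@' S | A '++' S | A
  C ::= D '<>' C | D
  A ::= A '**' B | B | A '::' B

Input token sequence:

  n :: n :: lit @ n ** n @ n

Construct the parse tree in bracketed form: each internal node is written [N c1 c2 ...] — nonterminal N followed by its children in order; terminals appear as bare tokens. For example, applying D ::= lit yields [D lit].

[S [A [A [A [B [C [D n]]]] :: [B [C [D n]]]] :: [B [C [D lit]]]] @ [S [A [A [B [C [D n]]]] ** [B [C [D n]]]] @ [S [A [B [C [D n]]]]]]]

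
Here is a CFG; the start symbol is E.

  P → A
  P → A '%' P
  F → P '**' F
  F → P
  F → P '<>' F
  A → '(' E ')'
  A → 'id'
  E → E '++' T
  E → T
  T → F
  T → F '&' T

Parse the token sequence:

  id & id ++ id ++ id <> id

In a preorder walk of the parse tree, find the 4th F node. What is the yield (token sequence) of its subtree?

id <> id

[E [E [E [T [F [P [A id]]] & [T [F [P [A id]]]]]] ++ [T [F [P [A id]]]]] ++ [T [F [P [A id]] <> [F [P [A id]]]]]]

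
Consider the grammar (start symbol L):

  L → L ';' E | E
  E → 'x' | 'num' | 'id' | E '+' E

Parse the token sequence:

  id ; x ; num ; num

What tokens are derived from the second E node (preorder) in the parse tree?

[L [L [L [L [E id]] ; [E x]] ; [E num]] ; [E num]]

x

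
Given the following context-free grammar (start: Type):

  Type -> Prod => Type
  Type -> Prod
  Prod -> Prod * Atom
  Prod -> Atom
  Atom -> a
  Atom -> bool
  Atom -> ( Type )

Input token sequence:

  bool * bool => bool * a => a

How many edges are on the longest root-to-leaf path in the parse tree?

[Type [Prod [Prod [Atom bool]] * [Atom bool]] => [Type [Prod [Prod [Atom bool]] * [Atom a]] => [Type [Prod [Atom a]]]]]

5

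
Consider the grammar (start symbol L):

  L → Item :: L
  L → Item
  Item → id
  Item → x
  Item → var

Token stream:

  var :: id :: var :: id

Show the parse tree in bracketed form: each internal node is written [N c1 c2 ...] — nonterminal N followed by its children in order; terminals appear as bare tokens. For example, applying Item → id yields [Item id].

L
Item :: L
var :: L
var :: Item :: L
var :: id :: L
var :: id :: Item :: L
var :: id :: var :: L
var :: id :: var :: Item
var :: id :: var :: id

[L [Item var] :: [L [Item id] :: [L [Item var] :: [L [Item id]]]]]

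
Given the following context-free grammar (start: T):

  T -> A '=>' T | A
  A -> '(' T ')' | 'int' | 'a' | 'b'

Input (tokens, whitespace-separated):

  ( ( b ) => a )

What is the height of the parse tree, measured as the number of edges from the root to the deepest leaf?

6

[T [A ( [T [A ( [T [A b]] )] => [T [A a]]] )]]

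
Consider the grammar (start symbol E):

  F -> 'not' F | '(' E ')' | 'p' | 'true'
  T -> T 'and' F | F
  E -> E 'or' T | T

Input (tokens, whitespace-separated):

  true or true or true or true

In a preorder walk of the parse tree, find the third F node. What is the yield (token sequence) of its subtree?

true

[E [E [E [E [T [F true]]] or [T [F true]]] or [T [F true]]] or [T [F true]]]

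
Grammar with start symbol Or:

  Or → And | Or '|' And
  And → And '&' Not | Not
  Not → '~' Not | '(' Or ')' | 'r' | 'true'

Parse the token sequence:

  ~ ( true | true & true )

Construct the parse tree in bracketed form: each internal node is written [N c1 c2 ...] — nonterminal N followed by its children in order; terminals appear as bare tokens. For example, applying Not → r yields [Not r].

[Or [And [Not ~ [Not ( [Or [Or [And [Not true]]] | [And [And [Not true]] & [Not true]]] )]]]]

Or
And
Not
~ Not
~ ( Or )
~ ( Or | And )
~ ( And | And )
~ ( Not | And )
~ ( true | And )
~ ( true | And & Not )
~ ( true | Not & Not )
~ ( true | true & Not )
~ ( true | true & true )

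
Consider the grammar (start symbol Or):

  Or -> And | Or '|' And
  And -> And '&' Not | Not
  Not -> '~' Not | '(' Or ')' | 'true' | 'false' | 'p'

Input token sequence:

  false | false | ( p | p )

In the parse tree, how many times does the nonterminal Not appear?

[Or [Or [Or [And [Not false]]] | [And [Not false]]] | [And [Not ( [Or [Or [And [Not p]]] | [And [Not p]]] )]]]

5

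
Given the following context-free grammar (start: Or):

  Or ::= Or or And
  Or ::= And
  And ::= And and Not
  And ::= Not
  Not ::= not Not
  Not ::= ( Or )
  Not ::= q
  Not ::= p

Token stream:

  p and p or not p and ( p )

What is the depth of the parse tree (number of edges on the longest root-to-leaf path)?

6

[Or [Or [And [And [Not p]] and [Not p]]] or [And [And [Not not [Not p]]] and [Not ( [Or [And [Not p]]] )]]]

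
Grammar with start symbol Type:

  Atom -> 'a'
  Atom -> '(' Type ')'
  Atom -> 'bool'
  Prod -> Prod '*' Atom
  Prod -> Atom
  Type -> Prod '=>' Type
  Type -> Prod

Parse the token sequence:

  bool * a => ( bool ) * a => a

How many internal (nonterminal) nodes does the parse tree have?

[Type [Prod [Prod [Atom bool]] * [Atom a]] => [Type [Prod [Prod [Atom ( [Type [Prod [Atom bool]]] )]] * [Atom a]] => [Type [Prod [Atom a]]]]]

16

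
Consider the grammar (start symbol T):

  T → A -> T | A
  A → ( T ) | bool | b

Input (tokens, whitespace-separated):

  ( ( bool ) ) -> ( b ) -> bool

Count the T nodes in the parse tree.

[T [A ( [T [A ( [T [A bool]] )]] )] -> [T [A ( [T [A b]] )] -> [T [A bool]]]]

6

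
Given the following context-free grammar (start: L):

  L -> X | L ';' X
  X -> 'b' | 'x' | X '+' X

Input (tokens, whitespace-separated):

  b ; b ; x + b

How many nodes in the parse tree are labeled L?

3

[L [L [L [X b]] ; [X b]] ; [X [X x] + [X b]]]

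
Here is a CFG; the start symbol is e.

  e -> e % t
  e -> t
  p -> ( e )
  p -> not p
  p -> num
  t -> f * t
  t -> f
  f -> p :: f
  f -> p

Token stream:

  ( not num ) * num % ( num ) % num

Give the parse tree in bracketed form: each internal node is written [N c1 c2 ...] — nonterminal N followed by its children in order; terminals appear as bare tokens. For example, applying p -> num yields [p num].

[e [e [e [t [f [p ( [e [t [f [p not [p num]]]]] )]] * [t [f [p num]]]]] % [t [f [p ( [e [t [f [p num]]]] )]]]] % [t [f [p num]]]]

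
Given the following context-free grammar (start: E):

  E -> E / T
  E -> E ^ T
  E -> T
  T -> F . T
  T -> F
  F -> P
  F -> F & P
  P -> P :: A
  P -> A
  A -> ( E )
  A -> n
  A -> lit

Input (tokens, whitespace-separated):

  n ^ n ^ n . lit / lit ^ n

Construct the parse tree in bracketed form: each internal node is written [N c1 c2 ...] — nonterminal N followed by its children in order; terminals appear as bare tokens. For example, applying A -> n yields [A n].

[E [E [E [E [E [T [F [P [A n]]]]] ^ [T [F [P [A n]]]]] ^ [T [F [P [A n]]] . [T [F [P [A lit]]]]]] / [T [F [P [A lit]]]]] ^ [T [F [P [A n]]]]]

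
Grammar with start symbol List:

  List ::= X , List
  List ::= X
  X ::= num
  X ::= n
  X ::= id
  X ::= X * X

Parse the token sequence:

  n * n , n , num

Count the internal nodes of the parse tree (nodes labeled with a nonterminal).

[List [X [X n] * [X n]] , [List [X n] , [List [X num]]]]

8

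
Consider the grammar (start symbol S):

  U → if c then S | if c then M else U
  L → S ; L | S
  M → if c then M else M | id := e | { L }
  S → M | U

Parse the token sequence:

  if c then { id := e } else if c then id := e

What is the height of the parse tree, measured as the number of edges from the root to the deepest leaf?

[S [U if c then [M { [L [S [M id := e]]] }] else [U if c then [S [M id := e]]]]]

6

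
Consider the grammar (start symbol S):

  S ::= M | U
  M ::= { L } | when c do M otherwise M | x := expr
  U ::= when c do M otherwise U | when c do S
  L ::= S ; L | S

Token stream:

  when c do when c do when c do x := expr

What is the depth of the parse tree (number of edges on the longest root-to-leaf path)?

8

[S [U when c do [S [U when c do [S [U when c do [S [M x := expr]]]]]]]]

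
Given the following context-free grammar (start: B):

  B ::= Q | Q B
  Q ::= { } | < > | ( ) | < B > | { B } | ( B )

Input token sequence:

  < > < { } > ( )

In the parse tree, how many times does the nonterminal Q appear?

4

[B [Q < >] [B [Q < [B [Q { }]] >] [B [Q ( )]]]]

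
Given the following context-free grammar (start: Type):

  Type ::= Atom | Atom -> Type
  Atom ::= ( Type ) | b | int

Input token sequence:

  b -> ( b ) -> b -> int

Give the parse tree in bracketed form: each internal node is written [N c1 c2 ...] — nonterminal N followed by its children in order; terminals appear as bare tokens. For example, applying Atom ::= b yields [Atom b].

[Type [Atom b] -> [Type [Atom ( [Type [Atom b]] )] -> [Type [Atom b] -> [Type [Atom int]]]]]

Type
Atom -> Type
b -> Type
b -> Atom -> Type
b -> ( Type ) -> Type
b -> ( Atom ) -> Type
b -> ( b ) -> Type
b -> ( b ) -> Atom -> Type
b -> ( b ) -> b -> Type
b -> ( b ) -> b -> Atom
b -> ( b ) -> b -> int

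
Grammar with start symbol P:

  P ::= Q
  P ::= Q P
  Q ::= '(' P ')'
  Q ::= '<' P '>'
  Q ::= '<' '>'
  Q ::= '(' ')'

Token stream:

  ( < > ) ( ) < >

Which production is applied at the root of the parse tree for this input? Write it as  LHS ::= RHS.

P ::= Q P

[P [Q ( [P [Q < >]] )] [P [Q ( )] [P [Q < >]]]]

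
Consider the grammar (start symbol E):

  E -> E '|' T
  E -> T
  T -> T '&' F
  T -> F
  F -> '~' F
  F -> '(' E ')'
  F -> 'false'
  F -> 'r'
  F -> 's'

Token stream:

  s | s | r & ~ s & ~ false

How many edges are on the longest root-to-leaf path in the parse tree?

[E [E [E [T [F s]]] | [T [F s]]] | [T [T [T [F r]] & [F ~ [F s]]] & [F ~ [F false]]]]

5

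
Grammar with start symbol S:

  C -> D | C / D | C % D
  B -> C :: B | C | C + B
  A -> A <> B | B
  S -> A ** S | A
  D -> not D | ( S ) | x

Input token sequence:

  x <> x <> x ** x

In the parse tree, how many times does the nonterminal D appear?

[S [A [A [A [B [C [D x]]]] <> [B [C [D x]]]] <> [B [C [D x]]]] ** [S [A [B [C [D x]]]]]]

4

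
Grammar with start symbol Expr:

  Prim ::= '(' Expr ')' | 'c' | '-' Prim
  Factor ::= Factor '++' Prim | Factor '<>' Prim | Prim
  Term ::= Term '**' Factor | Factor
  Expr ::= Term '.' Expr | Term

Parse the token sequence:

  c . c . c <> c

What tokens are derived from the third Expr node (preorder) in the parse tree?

[Expr [Term [Factor [Prim c]]] . [Expr [Term [Factor [Prim c]]] . [Expr [Term [Factor [Factor [Prim c]] <> [Prim c]]]]]]

c <> c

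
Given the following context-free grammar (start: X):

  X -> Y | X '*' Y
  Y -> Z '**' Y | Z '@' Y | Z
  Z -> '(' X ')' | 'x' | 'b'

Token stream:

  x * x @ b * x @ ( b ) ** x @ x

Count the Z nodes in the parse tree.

8

[X [X [X [Y [Z x]]] * [Y [Z x] @ [Y [Z b]]]] * [Y [Z x] @ [Y [Z ( [X [Y [Z b]]] )] ** [Y [Z x] @ [Y [Z x]]]]]]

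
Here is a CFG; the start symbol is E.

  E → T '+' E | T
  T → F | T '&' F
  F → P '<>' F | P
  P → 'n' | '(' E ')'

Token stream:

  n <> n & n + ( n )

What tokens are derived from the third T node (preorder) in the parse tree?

[E [T [T [F [P n] <> [F [P n]]]] & [F [P n]]] + [E [T [F [P ( [E [T [F [P n]]]] )]]]]]

( n )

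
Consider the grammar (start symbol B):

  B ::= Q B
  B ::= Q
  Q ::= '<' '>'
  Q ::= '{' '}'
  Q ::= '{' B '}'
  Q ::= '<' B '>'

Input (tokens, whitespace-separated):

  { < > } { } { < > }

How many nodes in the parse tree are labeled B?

[B [Q { [B [Q < >]] }] [B [Q { }] [B [Q { [B [Q < >]] }]]]]

5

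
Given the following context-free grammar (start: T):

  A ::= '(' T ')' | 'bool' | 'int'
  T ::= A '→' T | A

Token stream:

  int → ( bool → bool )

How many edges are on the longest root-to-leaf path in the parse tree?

6

[T [A int] → [T [A ( [T [A bool] → [T [A bool]]] )]]]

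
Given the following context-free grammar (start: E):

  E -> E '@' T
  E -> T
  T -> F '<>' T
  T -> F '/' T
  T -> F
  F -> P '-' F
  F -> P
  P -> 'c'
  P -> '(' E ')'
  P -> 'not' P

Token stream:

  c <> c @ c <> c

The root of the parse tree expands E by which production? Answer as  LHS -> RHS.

E -> E '@' T

[E [E [T [F [P c]] <> [T [F [P c]]]]] @ [T [F [P c]] <> [T [F [P c]]]]]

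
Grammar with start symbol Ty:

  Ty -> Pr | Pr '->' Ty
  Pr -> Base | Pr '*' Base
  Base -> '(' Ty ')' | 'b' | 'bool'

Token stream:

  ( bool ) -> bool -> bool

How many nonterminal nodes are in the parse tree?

[Ty [Pr [Base ( [Ty [Pr [Base bool]]] )]] -> [Ty [Pr [Base bool]] -> [Ty [Pr [Base bool]]]]]

12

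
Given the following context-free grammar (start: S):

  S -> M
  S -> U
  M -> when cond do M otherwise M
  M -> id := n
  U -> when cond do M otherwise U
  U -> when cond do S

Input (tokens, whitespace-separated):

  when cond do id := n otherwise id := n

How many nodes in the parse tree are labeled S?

[S [M when cond do [M id := n] otherwise [M id := n]]]

1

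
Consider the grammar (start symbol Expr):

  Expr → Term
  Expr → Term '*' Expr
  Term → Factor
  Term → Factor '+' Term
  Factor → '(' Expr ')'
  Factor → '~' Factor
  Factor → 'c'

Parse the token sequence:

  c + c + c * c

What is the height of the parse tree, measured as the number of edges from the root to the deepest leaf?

[Expr [Term [Factor c] + [Term [Factor c] + [Term [Factor c]]]] * [Expr [Term [Factor c]]]]

5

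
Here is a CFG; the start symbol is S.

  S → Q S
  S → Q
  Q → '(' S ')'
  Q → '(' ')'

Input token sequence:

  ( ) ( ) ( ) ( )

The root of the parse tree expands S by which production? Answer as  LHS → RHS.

[S [Q ( )] [S [Q ( )] [S [Q ( )] [S [Q ( )]]]]]

S → Q S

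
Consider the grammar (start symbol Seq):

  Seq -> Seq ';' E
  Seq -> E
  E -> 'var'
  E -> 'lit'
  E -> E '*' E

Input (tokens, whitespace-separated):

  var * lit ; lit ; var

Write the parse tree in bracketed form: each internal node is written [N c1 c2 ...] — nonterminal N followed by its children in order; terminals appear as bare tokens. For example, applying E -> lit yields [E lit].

Seq
Seq ; E
Seq ; E ; E
E ; E ; E
E * E ; E ; E
var * E ; E ; E
var * lit ; E ; E
var * lit ; lit ; E
var * lit ; lit ; var

[Seq [Seq [Seq [E [E var] * [E lit]]] ; [E lit]] ; [E var]]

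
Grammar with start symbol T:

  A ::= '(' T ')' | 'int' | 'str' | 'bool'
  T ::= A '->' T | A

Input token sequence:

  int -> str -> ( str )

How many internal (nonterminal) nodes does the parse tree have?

[T [A int] -> [T [A str] -> [T [A ( [T [A str]] )]]]]

8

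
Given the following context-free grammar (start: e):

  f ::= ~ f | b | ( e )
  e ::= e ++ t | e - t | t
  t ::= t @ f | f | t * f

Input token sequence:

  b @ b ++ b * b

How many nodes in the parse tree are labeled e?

2

[e [e [t [t [f b]] @ [f b]]] ++ [t [t [f b]] * [f b]]]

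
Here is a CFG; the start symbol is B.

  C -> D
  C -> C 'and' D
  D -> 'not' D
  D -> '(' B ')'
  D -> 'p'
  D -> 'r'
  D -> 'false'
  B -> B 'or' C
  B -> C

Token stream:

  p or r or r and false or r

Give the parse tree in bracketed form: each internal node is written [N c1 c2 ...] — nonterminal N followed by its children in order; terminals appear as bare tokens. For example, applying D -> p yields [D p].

B
B or C
B or C or C
B or C or C or C
C or C or C or C
D or C or C or C
p or C or C or C
p or D or C or C
p or r or C or C
p or r or C and D or C
p or r or D and D or C
p or r or r and D or C
p or r or r and false or C
p or r or r and false or D
p or r or r and false or r

[B [B [B [B [C [D p]]] or [C [D r]]] or [C [C [D r]] and [D false]]] or [C [D r]]]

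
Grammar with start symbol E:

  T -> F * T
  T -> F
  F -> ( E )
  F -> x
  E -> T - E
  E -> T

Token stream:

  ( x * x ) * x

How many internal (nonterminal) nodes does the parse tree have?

[E [T [F ( [E [T [F x] * [T [F x]]]] )] * [T [F x]]]]

10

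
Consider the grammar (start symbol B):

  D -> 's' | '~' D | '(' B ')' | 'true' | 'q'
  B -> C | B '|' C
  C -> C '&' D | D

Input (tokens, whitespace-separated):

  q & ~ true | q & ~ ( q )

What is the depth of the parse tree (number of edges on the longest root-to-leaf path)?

7

[B [B [C [C [D q]] & [D ~ [D true]]]] | [C [C [D q]] & [D ~ [D ( [B [C [D q]]] )]]]]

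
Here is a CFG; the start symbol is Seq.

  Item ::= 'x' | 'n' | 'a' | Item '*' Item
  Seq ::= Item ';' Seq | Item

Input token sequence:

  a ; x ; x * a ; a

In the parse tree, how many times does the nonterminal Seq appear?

[Seq [Item a] ; [Seq [Item x] ; [Seq [Item [Item x] * [Item a]] ; [Seq [Item a]]]]]

4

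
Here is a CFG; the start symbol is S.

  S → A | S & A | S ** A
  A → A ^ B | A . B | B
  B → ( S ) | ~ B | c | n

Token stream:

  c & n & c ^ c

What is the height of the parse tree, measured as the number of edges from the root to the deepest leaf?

5

[S [S [S [A [B c]]] & [A [B n]]] & [A [A [B c]] ^ [B c]]]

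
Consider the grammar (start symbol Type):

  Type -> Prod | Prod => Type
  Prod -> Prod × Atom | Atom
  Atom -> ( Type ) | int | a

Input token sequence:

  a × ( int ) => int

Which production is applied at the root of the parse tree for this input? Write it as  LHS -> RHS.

Type -> Prod => Type

[Type [Prod [Prod [Atom a]] × [Atom ( [Type [Prod [Atom int]]] )]] => [Type [Prod [Atom int]]]]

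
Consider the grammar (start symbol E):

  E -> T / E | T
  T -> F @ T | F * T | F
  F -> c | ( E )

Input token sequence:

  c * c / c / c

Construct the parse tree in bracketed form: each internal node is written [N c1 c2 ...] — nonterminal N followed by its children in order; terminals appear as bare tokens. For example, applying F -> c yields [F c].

E
T / E
F * T / E
c * T / E
c * F / E
c * c / E
c * c / T / E
c * c / F / E
c * c / c / E
c * c / c / T
c * c / c / F
c * c / c / c

[E [T [F c] * [T [F c]]] / [E [T [F c]] / [E [T [F c]]]]]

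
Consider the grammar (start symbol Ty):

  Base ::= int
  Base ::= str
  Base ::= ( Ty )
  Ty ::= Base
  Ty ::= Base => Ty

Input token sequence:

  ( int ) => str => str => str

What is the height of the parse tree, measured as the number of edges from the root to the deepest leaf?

5

[Ty [Base ( [Ty [Base int]] )] => [Ty [Base str] => [Ty [Base str] => [Ty [Base str]]]]]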